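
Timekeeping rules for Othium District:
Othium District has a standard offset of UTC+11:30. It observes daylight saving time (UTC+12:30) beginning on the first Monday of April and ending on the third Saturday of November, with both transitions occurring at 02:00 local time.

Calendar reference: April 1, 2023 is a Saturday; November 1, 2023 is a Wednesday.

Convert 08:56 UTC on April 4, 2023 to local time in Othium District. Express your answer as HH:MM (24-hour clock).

1 April 2023 is a Saturday, so the first Monday is April 3.
1 November 2023 is a Wednesday, so the first Saturday is November 4 and the third is November 18.
At the standard offset (UTC+11:30), 08:56 UTC + 11h30m = 20:26 Othium District standard time.
The standard-time date in Othium District, April 4, 2023, lies within the daylight-saving period (3 April – 18 November), so Othium District is on daylight time, UTC+12:30.
08:56 UTC + 12h30m = 21:26 local.

21:26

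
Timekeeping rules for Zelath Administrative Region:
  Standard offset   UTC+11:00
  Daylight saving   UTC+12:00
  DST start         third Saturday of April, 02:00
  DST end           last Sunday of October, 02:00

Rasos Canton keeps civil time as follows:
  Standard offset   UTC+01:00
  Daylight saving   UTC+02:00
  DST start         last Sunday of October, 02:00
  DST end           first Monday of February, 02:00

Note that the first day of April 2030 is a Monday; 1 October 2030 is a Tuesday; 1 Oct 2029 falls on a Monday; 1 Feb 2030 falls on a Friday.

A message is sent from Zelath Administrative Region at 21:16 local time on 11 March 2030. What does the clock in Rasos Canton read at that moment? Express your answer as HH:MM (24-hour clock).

1 April 2030 is a Monday, so the first Saturday is April 6 and the third is April 20.
1 October 2030 is a Tuesday, so Sundays fall on 6, 13, 20, 27; the last is October 27.
11 March 2030 does not fall between 20 April and 27 October, so daylight saving is not in effect and Zelath Administrative Region is at UTC+11:00.
21:16 Zelath Administrative Region − 11h = 10:16 UTC.
1 October 2029 is a Monday, so Sundays fall on 7, 14, 21, 28; the last is October 28.
1 February 2030 is a Friday, so the first Monday is February 4.
At the standard offset (UTC+01:00), 10:16 UTC + 1h = 11:16 Rasos Canton standard time.
The standard-time date in Rasos Canton, 11 March 2030, is outside the daylight-saving period (28 October 2029 – 4 February 2030), so Rasos Canton is on standard time, UTC+01:00.
10:16 UTC + 1h = 11:16 Rasos Canton.

11:16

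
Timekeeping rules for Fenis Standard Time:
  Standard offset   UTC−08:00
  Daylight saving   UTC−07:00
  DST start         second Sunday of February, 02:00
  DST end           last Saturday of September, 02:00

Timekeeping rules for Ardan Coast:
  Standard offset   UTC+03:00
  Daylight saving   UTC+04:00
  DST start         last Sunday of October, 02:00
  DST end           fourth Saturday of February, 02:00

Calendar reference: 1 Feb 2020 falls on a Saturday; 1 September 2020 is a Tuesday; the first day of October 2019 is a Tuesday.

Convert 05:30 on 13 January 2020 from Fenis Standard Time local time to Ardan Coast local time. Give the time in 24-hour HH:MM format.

17:30

1 February 2020 is a Saturday, so the first Sunday is February 2 and the second is February 9.
1 September 2020 is a Tuesday, so Saturdays fall on 5, 12, 19, 26; the last is September 26.
Daylight saving runs 9 February – 26 September; 13 January 2020 is outside that window, so Fenis Standard Time is on standard time at UTC−08:00.
05:30 Fenis Standard Time + 8h = 13:30 UTC.
1 October 2019 is a Tuesday, so Sundays fall on 6, 13, 20, 27; the last is October 27.
1 February 2020 is a Saturday, so the first Saturday is February 1 and the fourth is February 22.
At the standard offset (UTC+03:00), 13:30 UTC + 3h = 16:30 Ardan Coast standard time.
The standard-time date in Ardan Coast, 13 January 2020, falls between 27 October 2019 and 22 February 2020, so daylight saving is in effect and Ardan Coast is at UTC+04:00.
13:30 UTC + 4h = 17:30 Ardan Coast.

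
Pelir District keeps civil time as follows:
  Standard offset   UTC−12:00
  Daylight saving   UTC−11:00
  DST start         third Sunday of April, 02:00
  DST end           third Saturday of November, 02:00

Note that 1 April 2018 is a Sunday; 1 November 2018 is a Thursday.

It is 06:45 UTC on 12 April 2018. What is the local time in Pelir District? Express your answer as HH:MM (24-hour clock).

18:45

1 April 2018 is a Sunday, so the first Sunday is April 1 and the third is April 15.
1 November 2018 is a Thursday, so the first Saturday is November 3 and the third is November 17.
At the standard offset (UTC−12:00), 06:45 UTC − 12h = 18:45 Pelir District standard time (rolling into the previous day, 11 April 2018).
Daylight saving runs 15 April – 17 November; the standard-time date in Pelir District, 11 April 2018, is outside that window, so Pelir District is on standard time at UTC−12:00.
06:45 UTC − 12h = 18:45 local (rolling into the previous day, 11 April 2018).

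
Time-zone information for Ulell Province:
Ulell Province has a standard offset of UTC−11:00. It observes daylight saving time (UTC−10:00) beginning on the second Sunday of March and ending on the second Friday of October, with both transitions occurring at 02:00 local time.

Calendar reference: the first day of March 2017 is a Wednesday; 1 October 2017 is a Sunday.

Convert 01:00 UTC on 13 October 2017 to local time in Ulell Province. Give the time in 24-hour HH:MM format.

15:00

1 March 2017 is a Wednesday, so the first Sunday is March 5 and the second is March 12.
1 October 2017 is a Sunday, so the first Friday is October 6 and the second is October 13.
At the standard offset (UTC−11:00), 01:00 UTC − 11h = 14:00 Ulell Province standard time (rolling into the previous day, 12 October 2017).
Daylight saving runs 12 March – 13 October; the standard-time date in Ulell Province, 12 October 2017, is inside that window, so Ulell Province is at UTC−10:00.
01:00 UTC − 10h = 15:00 local (rolling into the previous day, 12 October 2017).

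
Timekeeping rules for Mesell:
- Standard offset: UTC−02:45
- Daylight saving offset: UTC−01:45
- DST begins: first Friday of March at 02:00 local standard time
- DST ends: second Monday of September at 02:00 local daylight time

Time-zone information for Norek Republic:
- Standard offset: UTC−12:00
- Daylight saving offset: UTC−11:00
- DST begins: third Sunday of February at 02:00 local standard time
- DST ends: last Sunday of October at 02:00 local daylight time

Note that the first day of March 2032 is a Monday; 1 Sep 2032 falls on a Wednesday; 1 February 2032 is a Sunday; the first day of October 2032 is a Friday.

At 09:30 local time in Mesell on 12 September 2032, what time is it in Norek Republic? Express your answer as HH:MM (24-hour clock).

00:15

1 March 2032 is a Monday, so the first Friday is March 5.
1 September 2032 is a Wednesday, so the first Monday is September 6 and the second is September 13.
Daylight saving runs 5 March – 13 September; 12 September 2032 is inside that window, so Mesell is at UTC−01:45.
09:30 Mesell + 1h45m = 11:15 UTC.
1 February 2032 is a Sunday, so the first Sunday is February 1 and the third is February 15.
1 October 2032 is a Friday, so Sundays fall on 3, 10, 17, 24, 31; the last is October 31.
At the standard offset (UTC−12:00), 11:15 UTC − 12h = 23:15 Norek Republic standard time (rolling into the previous day, 11 September 2032).
The standard-time date in Norek Republic, 11 September 2032, lies within the daylight-saving period (15 February – 31 October), so Norek Republic is on daylight time, UTC−11:00.
11:15 UTC − 11h = 00:15 Norek Republic.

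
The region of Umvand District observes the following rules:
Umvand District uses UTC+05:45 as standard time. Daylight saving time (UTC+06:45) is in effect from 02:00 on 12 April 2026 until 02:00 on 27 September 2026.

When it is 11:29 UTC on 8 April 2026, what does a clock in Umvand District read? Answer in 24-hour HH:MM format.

At the standard offset (UTC+05:45), 11:29 UTC + 5h45m = 17:14 Umvand District standard time.
The standard-time date in Umvand District, 8 April 2026, does not fall between 12 April and 27 September, so daylight saving is not in effect and Umvand District is at UTC+05:45.
11:29 UTC + 5h45m = 17:14 local.

17:14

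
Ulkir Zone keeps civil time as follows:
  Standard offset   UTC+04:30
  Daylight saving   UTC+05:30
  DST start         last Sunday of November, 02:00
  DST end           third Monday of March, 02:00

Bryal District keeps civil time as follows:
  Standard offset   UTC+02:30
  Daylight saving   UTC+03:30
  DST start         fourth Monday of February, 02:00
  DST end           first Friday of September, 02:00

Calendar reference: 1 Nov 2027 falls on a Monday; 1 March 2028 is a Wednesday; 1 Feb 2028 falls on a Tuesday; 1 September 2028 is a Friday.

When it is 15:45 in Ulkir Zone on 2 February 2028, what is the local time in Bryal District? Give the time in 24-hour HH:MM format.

12:45

1 November 2027 is a Monday, so Sundays fall on 7, 14, 21, 28; the last is November 28.
1 March 2028 is a Wednesday, so the first Monday is March 6 and the third is March 20.
2 February 2028 falls between 28 November 2027 and 20 March 2028, so daylight saving is in effect and Ulkir Zone is at UTC+05:30.
15:45 Ulkir Zone − 5h30m = 10:15 UTC.
1 February 2028 is a Tuesday, so the first Monday is February 7 and the fourth is February 28.
1 September 2028 is a Friday, so the first Friday is September 1.
At the standard offset (UTC+02:30), 10:15 UTC + 2h30m = 12:45 Bryal District standard time.
The standard-time date in Bryal District, 2 February 2028, is outside the daylight-saving period (28 February – 1 September), so Bryal District is on standard time, UTC+02:30.
10:15 UTC + 2h30m = 12:45 Bryal District.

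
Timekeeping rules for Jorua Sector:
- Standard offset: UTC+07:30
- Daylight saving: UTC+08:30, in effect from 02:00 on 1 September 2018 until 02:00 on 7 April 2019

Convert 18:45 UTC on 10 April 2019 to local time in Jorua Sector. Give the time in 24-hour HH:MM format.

At the standard offset (UTC+07:30), 18:45 UTC + 7h30m = 02:15 Jorua Sector standard time (rolling into the next day, 11 April 2019).
The standard-time date in Jorua Sector, 11 April 2019, is outside the daylight-saving period (1 September 2018 – 7 April 2019), so Jorua Sector is on standard time, UTC+07:30.
18:45 UTC + 7h30m = 02:15 local (rolling into the next day, 11 April 2019).

02:15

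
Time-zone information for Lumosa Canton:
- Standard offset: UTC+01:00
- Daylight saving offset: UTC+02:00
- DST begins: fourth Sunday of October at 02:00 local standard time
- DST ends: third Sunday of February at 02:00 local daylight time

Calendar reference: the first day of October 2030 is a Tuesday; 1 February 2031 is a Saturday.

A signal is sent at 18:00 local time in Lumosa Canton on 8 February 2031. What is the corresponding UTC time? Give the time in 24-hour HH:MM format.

16:00

1 October 2030 is a Tuesday, so the first Sunday is October 6 and the fourth is October 27.
1 February 2031 is a Saturday, so the first Sunday is February 2 and the third is February 16.
8 February 2031 falls between 27 October 2030 and 16 February 2031, so daylight saving is in effect and Lumosa Canton is at UTC+02:00.
18:00 local − 2h = 16:00 UTC.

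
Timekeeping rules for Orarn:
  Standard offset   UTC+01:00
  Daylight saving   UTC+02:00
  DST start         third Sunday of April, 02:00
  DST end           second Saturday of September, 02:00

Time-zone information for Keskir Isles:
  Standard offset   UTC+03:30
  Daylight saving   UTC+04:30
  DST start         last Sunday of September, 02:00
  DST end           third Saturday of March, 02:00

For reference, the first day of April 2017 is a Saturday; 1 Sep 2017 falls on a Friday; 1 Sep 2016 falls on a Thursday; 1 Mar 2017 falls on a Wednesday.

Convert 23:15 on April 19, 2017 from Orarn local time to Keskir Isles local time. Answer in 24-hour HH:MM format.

1 April 2017 is a Saturday, so the first Sunday is April 2 and the third is April 16.
1 September 2017 is a Friday, so the first Saturday is September 2 and the second is September 9.
Daylight saving runs 16 April – 9 September; April 19, 2017 is inside that window, so Orarn is at UTC+02:00.
23:15 Orarn − 2h = 21:15 UTC.
1 September 2016 is a Thursday, so Sundays fall on 4, 11, 18, 25; the last is September 25.
1 March 2017 is a Wednesday, so the first Saturday is March 4 and the third is March 18.
At the standard offset (UTC+03:30), 21:15 UTC + 3h30m = 00:45 Keskir Isles standard time (rolling into the next day, 20 April 2017).
The standard-time date in Keskir Isles, April 20, 2017, does not fall between 25 September 2016 and 18 March 2017, so daylight saving is not in effect and Keskir Isles is at UTC+03:30.
21:15 UTC + 3h30m = 00:45 Keskir Isles (rolling into the next day, 20 April 2017).

00:45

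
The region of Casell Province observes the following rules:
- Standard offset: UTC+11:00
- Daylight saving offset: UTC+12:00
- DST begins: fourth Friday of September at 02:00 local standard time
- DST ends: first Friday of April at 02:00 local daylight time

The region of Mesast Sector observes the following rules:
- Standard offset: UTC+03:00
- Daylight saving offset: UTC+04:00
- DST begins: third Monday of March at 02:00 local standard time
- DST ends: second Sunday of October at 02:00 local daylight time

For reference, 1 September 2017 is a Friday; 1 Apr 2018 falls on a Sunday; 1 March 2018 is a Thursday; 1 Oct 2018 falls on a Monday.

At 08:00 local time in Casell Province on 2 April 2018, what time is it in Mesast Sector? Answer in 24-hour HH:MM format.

1 September 2017 is a Friday, so the first Friday is September 1 and the fourth is September 22.
1 April 2018 is a Sunday, so the first Friday is April 6.
2 April 2018 falls between 22 September 2017 and 6 April 2018, so daylight saving is in effect and Casell Province is at UTC+12:00.
08:00 Casell Province − 12h = 20:00 UTC (rolling into the previous day, 1 April 2018).
1 March 2018 is a Thursday, so the first Monday is March 5 and the third is March 19.
1 October 2018 is a Monday, so the first Sunday is October 7 and the second is October 14.
At the standard offset (UTC+03:00), 20:00 UTC + 3h = 23:00 Mesast Sector standard time.
The standard-time date in Mesast Sector, 1 April 2018, falls between 19 March and 14 October, so daylight saving is in effect and Mesast Sector is at UTC+04:00.
20:00 UTC + 4h = 00:00 Mesast Sector (rolling into the next day, 2 April 2018).

00:00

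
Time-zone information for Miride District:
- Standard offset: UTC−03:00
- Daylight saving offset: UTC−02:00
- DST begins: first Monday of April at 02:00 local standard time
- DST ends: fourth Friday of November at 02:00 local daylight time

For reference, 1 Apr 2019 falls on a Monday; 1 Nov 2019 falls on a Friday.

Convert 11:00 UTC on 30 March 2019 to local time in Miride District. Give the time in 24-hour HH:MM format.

1 April 2019 is a Monday, so the first Monday is April 1.
1 November 2019 is a Friday, so the first Friday is November 1 and the fourth is November 22.
At the standard offset (UTC−03:00), 11:00 UTC − 3h = 08:00 Miride District standard time.
The standard-time date in Miride District, 30 March 2019, does not fall between 1 April and 22 November, so daylight saving is not in effect and Miride District is at UTC−03:00.
11:00 UTC − 3h = 08:00 local.

08:00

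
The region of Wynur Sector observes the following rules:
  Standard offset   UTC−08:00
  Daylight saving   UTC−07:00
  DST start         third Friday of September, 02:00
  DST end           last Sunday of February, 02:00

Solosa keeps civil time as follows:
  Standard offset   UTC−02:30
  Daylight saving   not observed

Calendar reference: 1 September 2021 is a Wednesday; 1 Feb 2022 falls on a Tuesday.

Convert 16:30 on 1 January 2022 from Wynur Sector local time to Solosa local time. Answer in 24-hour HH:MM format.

21:00

1 September 2021 is a Wednesday, so the first Friday is September 3 and the third is September 17.
1 February 2022 is a Tuesday, so Sundays fall on 6, 13, 20, 27; the last is February 27.
1 January 2022 falls between 17 September 2021 and 27 February 2022, so daylight saving is in effect and Wynur Sector is at UTC−07:00.
16:30 Wynur Sector + 7h = 23:30 UTC.
Solosa has no daylight saving, so its offset is UTC−02:30 year-round.
23:30 UTC − 2h30m = 21:00 Solosa.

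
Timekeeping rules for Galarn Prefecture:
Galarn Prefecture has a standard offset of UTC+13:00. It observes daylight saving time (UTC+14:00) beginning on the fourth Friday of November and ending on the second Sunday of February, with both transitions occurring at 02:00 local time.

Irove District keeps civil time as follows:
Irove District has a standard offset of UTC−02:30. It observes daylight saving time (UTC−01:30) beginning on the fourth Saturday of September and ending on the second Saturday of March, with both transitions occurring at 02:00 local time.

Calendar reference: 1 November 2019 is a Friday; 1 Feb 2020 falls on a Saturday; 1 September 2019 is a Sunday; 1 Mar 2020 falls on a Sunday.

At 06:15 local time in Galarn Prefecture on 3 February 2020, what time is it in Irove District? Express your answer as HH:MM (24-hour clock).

1 November 2019 is a Friday, so the first Friday is November 1 and the fourth is November 22.
1 February 2020 is a Saturday, so the first Sunday is February 2 and the second is February 9.
3 February 2020 lies within the daylight-saving period (22 November 2019 – 9 February 2020), so Galarn Prefecture is on daylight time, UTC+14:00.
06:15 Galarn Prefecture − 14h = 16:15 UTC (rolling into the previous day, 2 February 2020).
1 September 2019 is a Sunday, so the first Saturday is September 7 and the fourth is September 28.
1 March 2020 is a Sunday, so the first Saturday is March 7 and the second is March 14.
At the standard offset (UTC−02:30), 16:15 UTC − 2h30m = 13:45 Irove District standard time.
Daylight saving runs 28 September 2019 – 14 March 2020; the standard-time date in Irove District, 2 February 2020, is inside that window, so Irove District is at UTC−01:30.
16:15 UTC − 1h30m = 14:45 Irove District.

14:45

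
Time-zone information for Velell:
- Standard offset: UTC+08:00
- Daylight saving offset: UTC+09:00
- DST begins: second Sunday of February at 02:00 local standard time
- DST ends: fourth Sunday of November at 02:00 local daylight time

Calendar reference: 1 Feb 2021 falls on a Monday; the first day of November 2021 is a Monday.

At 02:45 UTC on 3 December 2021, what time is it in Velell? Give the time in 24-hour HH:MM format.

10:45

1 February 2021 is a Monday, so the first Sunday is February 7 and the second is February 14.
1 November 2021 is a Monday, so the first Sunday is November 7 and the fourth is November 28.
At the standard offset (UTC+08:00), 02:45 UTC + 8h = 10:45 Velell standard time.
The standard-time date in Velell, 3 December 2021, does not fall between 14 February and 28 November, so daylight saving is not in effect and Velell is at UTC+08:00.
02:45 UTC + 8h = 10:45 local.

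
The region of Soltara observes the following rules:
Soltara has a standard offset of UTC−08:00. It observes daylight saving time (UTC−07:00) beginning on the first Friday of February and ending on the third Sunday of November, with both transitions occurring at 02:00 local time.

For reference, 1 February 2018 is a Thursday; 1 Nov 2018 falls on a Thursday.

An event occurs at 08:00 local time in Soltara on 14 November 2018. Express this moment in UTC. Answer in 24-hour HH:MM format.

1 February 2018 is a Thursday, so the first Friday is February 2.
1 November 2018 is a Thursday, so the first Sunday is November 4 and the third is November 18.
14 November 2018 falls between 2 February and 18 November, so daylight saving is in effect and Soltara is at UTC−07:00.
08:00 local + 7h = 15:00 UTC.

15:00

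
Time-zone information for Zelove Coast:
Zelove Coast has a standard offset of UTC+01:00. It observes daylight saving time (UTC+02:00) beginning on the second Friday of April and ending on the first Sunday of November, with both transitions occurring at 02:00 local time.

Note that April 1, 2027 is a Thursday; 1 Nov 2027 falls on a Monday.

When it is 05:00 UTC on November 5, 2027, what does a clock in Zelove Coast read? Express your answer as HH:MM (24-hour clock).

07:00

1 April 2027 is a Thursday, so the first Friday is April 2 and the second is April 9.
1 November 2027 is a Monday, so the first Sunday is November 7.
At the standard offset (UTC+01:00), 05:00 UTC + 1h = 06:00 Zelove Coast standard time.
Daylight saving runs 9 April – 7 November; the standard-time date in Zelove Coast, November 5, 2027, is inside that window, so Zelove Coast is at UTC+02:00.
05:00 UTC + 2h = 07:00 local.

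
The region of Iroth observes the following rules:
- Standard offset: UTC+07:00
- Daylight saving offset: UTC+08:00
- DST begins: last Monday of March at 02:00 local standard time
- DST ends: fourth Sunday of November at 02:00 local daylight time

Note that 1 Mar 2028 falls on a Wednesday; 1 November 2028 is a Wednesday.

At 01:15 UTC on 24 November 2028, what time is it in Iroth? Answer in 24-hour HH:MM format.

1 March 2028 is a Wednesday, so Mondays fall on 6, 13, 20, 27; the last is March 27.
1 November 2028 is a Wednesday, so the first Sunday is November 5 and the fourth is November 26.
At the standard offset (UTC+07:00), 01:15 UTC + 7h = 08:15 Iroth standard time.
Daylight saving runs 27 March – 26 November; the standard-time date in Iroth, 24 November 2028, is inside that window, so Iroth is at UTC+08:00.
01:15 UTC + 8h = 09:15 local.

09:15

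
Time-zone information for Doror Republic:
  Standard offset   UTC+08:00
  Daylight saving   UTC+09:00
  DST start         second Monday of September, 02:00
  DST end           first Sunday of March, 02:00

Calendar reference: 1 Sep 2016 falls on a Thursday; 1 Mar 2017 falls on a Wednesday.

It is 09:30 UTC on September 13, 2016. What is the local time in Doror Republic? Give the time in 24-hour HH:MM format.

1 September 2016 is a Thursday, so the first Monday is September 5 and the second is September 12.
1 March 2017 is a Wednesday, so the first Sunday is March 5.
At the standard offset (UTC+08:00), 09:30 UTC + 8h = 17:30 Doror Republic standard time.
The standard-time date in Doror Republic, September 13, 2016, lies within the daylight-saving period (12 September 2016 – 5 March 2017), so Doror Republic is on daylight time, UTC+09:00.
09:30 UTC + 9h = 18:30 local.

18:30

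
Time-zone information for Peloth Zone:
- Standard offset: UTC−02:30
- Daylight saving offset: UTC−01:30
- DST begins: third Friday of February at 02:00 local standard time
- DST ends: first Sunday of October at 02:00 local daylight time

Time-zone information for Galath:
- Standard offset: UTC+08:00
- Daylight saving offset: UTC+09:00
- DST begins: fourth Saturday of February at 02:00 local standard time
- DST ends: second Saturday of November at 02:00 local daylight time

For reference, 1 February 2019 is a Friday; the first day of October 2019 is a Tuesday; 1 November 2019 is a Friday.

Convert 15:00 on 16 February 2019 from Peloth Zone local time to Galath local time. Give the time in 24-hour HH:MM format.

00:30

1 February 2019 is a Friday, so the first Friday is February 1 and the third is February 15.
1 October 2019 is a Tuesday, so the first Sunday is October 6.
Daylight saving runs 15 February – 6 October; 16 February 2019 is inside that window, so Peloth Zone is at UTC−01:30.
15:00 Peloth Zone + 1h30m = 16:30 UTC.
1 February 2019 is a Friday, so the first Saturday is February 2 and the fourth is February 23.
1 November 2019 is a Friday, so the first Saturday is November 2 and the second is November 9.
At the standard offset (UTC+08:00), 16:30 UTC + 8h = 00:30 Galath standard time (rolling into the next day, 17 February 2019).
Daylight saving runs 23 February – 9 November; the standard-time date in Galath, 17 February 2019, is outside that window, so Galath is on standard time at UTC+08:00.
16:30 UTC + 8h = 00:30 Galath (rolling into the next day, 17 February 2019).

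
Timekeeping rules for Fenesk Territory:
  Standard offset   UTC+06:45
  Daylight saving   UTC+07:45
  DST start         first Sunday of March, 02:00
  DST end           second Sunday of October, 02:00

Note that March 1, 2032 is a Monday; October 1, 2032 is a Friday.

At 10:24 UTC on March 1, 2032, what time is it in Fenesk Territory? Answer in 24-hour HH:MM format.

1 March 2032 is a Monday, so the first Sunday is March 7.
1 October 2032 is a Friday, so the first Sunday is October 3 and the second is October 10.
At the standard offset (UTC+06:45), 10:24 UTC + 6h45m = 17:09 Fenesk Territory standard time.
The standard-time date in Fenesk Territory, March 1, 2032, does not fall between 7 March and 10 October, so daylight saving is not in effect and Fenesk Territory is at UTC+06:45.
10:24 UTC + 6h45m = 17:09 local.

17:09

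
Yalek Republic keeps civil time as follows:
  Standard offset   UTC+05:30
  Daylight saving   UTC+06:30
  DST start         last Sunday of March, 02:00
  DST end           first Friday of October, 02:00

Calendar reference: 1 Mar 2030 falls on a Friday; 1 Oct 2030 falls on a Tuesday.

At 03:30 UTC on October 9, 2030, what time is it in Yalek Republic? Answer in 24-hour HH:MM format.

09:00

1 March 2030 is a Friday, so Sundays fall on 3, 10, 17, 24, 31; the last is March 31.
1 October 2030 is a Tuesday, so the first Friday is October 4.
At the standard offset (UTC+05:30), 03:30 UTC + 5h30m = 09:00 Yalek Republic standard time.
The standard-time date in Yalek Republic, October 9, 2030, does not fall between 31 March and 4 October, so daylight saving is not in effect and Yalek Republic is at UTC+05:30.
03:30 UTC + 5h30m = 09:00 local.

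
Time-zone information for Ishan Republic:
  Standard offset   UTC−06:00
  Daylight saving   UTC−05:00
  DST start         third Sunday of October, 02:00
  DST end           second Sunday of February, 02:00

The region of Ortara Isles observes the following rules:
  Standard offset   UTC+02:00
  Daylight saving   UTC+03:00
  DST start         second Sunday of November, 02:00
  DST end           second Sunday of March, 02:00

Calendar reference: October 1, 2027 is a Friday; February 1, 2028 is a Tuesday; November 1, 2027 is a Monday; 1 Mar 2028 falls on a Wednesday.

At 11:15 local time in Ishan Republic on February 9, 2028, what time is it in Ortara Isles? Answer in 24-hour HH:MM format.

1 October 2027 is a Friday, so the first Sunday is October 3 and the third is October 17.
1 February 2028 is a Tuesday, so the first Sunday is February 6 and the second is February 13.
Daylight saving runs 17 October 2027 – 13 February 2028; February 9, 2028 is inside that window, so Ishan Republic is at UTC−05:00.
11:15 Ishan Republic + 5h = 16:15 UTC.
1 November 2027 is a Monday, so the first Sunday is November 7 and the second is November 14.
1 March 2028 is a Wednesday, so the first Sunday is March 5 and the second is March 12.
At the standard offset (UTC+02:00), 16:15 UTC + 2h = 18:15 Ortara Isles standard time.
Daylight saving runs 14 November 2027 – 12 March 2028; the standard-time date in Ortara Isles, February 9, 2028, is inside that window, so Ortara Isles is at UTC+03:00.
16:15 UTC + 3h = 19:15 Ortara Isles.

19:15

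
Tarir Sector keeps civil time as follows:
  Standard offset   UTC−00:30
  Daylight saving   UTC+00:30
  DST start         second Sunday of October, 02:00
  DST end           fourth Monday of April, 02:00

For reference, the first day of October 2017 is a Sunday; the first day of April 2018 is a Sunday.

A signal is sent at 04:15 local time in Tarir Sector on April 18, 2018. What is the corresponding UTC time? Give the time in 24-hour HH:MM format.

03:45

1 October 2017 is a Sunday, so the first Sunday is October 1 and the second is October 8.
1 April 2018 is a Sunday, so the first Monday is April 2 and the fourth is April 23.
April 18, 2018 falls between 8 October 2017 and 23 April 2018, so daylight saving is in effect and Tarir Sector is at UTC+00:30.
04:15 local − 0h30m = 03:45 UTC.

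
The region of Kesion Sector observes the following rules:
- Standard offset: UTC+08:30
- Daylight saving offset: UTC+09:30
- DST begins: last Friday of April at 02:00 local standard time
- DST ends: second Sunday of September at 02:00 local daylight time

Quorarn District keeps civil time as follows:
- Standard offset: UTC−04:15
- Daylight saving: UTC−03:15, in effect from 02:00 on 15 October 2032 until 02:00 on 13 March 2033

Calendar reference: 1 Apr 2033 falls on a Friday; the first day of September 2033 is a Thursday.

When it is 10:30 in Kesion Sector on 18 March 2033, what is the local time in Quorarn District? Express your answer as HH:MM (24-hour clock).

1 April 2033 is a Friday, so Fridays fall on 1, 8, 15, 22, 29; the last is April 29.
1 September 2033 is a Thursday, so the first Sunday is September 4 and the second is September 11.
18 March 2033 does not fall between 29 April and 11 September, so daylight saving is not in effect and Kesion Sector is at UTC+08:30.
10:30 Kesion Sector − 8h30m = 02:00 UTC.
At the standard offset (UTC−04:15), 02:00 UTC − 4h15m = 21:45 Quorarn District standard time (rolling into the previous day, 17 March 2033).
The standard-time date in Quorarn District, 17 March 2033, is outside the daylight-saving period (15 October 2032 – 13 March 2033), so Quorarn District is on standard time, UTC−04:15.
02:00 UTC − 4h15m = 21:45 Quorarn District (rolling into the previous day, 17 March 2033).

21:45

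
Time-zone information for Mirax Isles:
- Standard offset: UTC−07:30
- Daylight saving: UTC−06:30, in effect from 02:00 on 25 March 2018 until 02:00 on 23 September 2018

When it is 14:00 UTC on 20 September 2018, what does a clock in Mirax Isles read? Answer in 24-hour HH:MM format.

07:30

At the standard offset (UTC−07:30), 14:00 UTC − 7h30m = 06:30 Mirax Isles standard time.
The standard-time date in Mirax Isles, 20 September 2018, falls between 25 March and 23 September, so daylight saving is in effect and Mirax Isles is at UTC−06:30.
14:00 UTC − 6h30m = 07:30 local.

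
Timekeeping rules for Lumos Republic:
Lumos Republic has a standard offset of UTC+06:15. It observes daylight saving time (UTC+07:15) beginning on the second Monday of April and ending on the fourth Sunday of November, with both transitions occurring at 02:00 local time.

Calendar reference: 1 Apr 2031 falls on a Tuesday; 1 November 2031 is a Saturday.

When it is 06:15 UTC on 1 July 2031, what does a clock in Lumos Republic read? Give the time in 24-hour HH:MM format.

13:30

1 April 2031 is a Tuesday, so the first Monday is April 7 and the second is April 14.
1 November 2031 is a Saturday, so the first Sunday is November 2 and the fourth is November 23.
At the standard offset (UTC+06:15), 06:15 UTC + 6h15m = 12:30 Lumos Republic standard time.
Daylight saving runs 14 April – 23 November; the standard-time date in Lumos Republic, 1 July 2031, is inside that window, so Lumos Republic is at UTC+07:15.
06:15 UTC + 7h15m = 13:30 local.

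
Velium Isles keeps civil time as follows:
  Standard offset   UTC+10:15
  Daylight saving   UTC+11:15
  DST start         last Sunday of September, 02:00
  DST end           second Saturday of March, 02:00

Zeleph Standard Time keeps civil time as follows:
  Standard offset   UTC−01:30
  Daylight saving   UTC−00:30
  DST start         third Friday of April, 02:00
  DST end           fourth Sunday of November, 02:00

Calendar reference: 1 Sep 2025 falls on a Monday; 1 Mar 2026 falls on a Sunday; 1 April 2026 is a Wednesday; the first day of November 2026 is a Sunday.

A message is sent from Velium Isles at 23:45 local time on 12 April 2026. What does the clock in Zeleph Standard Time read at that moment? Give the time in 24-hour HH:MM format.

1 September 2025 is a Monday, so Sundays fall on 7, 14, 21, 28; the last is September 28.
1 March 2026 is a Sunday, so the first Saturday is March 7 and the second is March 14.
Daylight saving runs 28 September 2025 – 14 March 2026; 12 April 2026 is outside that window, so Velium Isles is on standard time at UTC+10:15.
23:45 Velium Isles − 10h15m = 13:30 UTC.
1 April 2026 is a Wednesday, so the first Friday is April 3 and the third is April 17.
1 November 2026 is a Sunday, so the first Sunday is November 1 and the fourth is November 22.
At the standard offset (UTC−01:30), 13:30 UTC − 1h30m = 12:00 Zeleph Standard Time standard time.
The standard-time date in Zeleph Standard Time, 12 April 2026, does not fall between 17 April and 22 November, so daylight saving is not in effect and Zeleph Standard Time is at UTC−01:30.
13:30 UTC − 1h30m = 12:00 Zeleph Standard Time.

12:00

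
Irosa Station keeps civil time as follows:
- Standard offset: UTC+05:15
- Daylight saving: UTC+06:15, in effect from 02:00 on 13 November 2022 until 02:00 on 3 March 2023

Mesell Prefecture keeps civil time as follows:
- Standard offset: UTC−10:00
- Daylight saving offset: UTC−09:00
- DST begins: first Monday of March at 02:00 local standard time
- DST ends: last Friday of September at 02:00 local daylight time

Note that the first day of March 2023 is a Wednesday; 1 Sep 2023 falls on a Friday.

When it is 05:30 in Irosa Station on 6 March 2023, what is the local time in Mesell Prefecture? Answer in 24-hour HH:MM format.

14:15

Daylight saving runs 13 November 2022 – 3 March 2023; 6 March 2023 is outside that window, so Irosa Station is on standard time at UTC+05:15.
05:30 Irosa Station − 5h15m = 00:15 UTC.
1 March 2023 is a Wednesday, so the first Monday is March 6.
1 September 2023 is a Friday, so Fridays fall on 1, 8, 15, 22, 29; the last is September 29.
At the standard offset (UTC−10:00), 00:15 UTC − 10h = 14:15 Mesell Prefecture standard time (rolling into the previous day, 5 March 2023).
The standard-time date in Mesell Prefecture, 5 March 2023, does not fall between 6 March and 29 September, so daylight saving is not in effect and Mesell Prefecture is at UTC−10:00.
00:15 UTC − 10h = 14:15 Mesell Prefecture (rolling into the previous day, 5 March 2023).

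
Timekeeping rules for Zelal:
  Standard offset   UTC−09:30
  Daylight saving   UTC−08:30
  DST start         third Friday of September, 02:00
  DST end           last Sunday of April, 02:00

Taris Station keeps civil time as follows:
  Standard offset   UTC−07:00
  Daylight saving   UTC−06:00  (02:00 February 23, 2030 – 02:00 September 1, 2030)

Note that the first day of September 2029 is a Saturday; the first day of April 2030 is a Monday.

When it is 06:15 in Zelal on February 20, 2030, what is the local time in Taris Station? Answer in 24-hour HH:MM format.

07:45

1 September 2029 is a Saturday, so the first Friday is September 7 and the third is September 21.
1 April 2030 is a Monday, so Sundays fall on 7, 14, 21, 28; the last is April 28.
February 20, 2030 falls between 21 September 2029 and 28 April 2030, so daylight saving is in effect and Zelal is at UTC−08:30.
06:15 Zelal + 8h30m = 14:45 UTC.
At the standard offset (UTC−07:00), 14:45 UTC − 7h = 07:45 Taris Station standard time.
The standard-time date in Taris Station, February 20, 2030, is outside the daylight-saving period (23 February – 1 September), so Taris Station is on standard time, UTC−07:00.
14:45 UTC − 7h = 07:45 Taris Station.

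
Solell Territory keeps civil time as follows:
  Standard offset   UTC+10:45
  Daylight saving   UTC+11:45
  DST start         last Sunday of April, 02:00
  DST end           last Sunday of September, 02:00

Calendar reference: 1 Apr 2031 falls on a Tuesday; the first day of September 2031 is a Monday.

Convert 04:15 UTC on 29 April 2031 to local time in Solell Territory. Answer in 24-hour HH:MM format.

16:00

1 April 2031 is a Tuesday, so Sundays fall on 6, 13, 20, 27; the last is April 27.
1 September 2031 is a Monday, so Sundays fall on 7, 14, 21, 28; the last is September 28.
At the standard offset (UTC+10:45), 04:15 UTC + 10h45m = 15:00 Solell Territory standard time.
The standard-time date in Solell Territory, 29 April 2031, falls between 27 April and 28 September, so daylight saving is in effect and Solell Territory is at UTC+11:45.
04:15 UTC + 11h45m = 16:00 local.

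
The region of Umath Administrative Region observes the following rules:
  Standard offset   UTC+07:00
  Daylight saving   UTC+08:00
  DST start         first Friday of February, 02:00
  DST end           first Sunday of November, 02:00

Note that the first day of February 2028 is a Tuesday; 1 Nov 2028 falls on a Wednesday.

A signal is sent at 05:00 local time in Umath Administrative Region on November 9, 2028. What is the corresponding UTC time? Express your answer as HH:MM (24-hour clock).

22:00

1 February 2028 is a Tuesday, so the first Friday is February 4.
1 November 2028 is a Wednesday, so the first Sunday is November 5.
November 9, 2028 does not fall between 4 February and 5 November, so daylight saving is not in effect and Umath Administrative Region is at UTC+07:00.
05:00 local − 7h = 22:00 UTC (rolling into the previous day, 8 November 2028).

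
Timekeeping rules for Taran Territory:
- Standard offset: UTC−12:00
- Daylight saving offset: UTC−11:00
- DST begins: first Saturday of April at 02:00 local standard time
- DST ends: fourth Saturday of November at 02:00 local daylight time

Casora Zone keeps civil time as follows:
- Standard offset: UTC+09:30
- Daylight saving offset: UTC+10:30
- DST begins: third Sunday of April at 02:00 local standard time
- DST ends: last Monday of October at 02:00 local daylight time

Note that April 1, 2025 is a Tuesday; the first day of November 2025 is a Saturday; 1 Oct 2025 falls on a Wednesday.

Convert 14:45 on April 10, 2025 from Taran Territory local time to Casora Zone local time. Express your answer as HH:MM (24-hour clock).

1 April 2025 is a Tuesday, so the first Saturday is April 5.
1 November 2025 is a Saturday, so the first Saturday is November 1 and the fourth is November 22.
April 10, 2025 lies within the daylight-saving period (5 April – 22 November), so Taran Territory is on daylight time, UTC−11:00.
14:45 Taran Territory + 11h = 01:45 UTC (rolling into the next day, 11 April 2025).
1 April 2025 is a Tuesday, so the first Sunday is April 6 and the third is April 20.
1 October 2025 is a Wednesday, so Mondays fall on 6, 13, 20, 27; the last is October 27.
At the standard offset (UTC+09:30), 01:45 UTC + 9h30m = 11:15 Casora Zone standard time.
Daylight saving runs 20 April – 27 October; the standard-time date in Casora Zone, April 11, 2025, is outside that window, so Casora Zone is on standard time at UTC+09:30.
01:45 UTC + 9h30m = 11:15 Casora Zone.

11:15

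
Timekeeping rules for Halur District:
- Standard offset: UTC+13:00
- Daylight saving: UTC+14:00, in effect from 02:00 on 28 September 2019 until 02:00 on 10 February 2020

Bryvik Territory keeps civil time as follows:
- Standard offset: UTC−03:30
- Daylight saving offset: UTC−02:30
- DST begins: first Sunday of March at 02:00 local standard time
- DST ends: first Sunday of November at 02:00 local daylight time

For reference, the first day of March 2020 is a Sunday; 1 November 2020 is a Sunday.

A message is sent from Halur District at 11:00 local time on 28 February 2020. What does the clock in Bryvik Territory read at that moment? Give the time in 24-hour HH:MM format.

18:30

28 February 2020 is outside the daylight-saving period (28 September 2019 – 10 February 2020), so Halur District is on standard time, UTC+13:00.
11:00 Halur District − 13h = 22:00 UTC (rolling into the previous day, 27 February 2020).
1 March 2020 is a Sunday, so the first Sunday is March 1.
1 November 2020 is a Sunday, so the first Sunday is November 1.
At the standard offset (UTC−03:30), 22:00 UTC − 3h30m = 18:30 Bryvik Territory standard time.
The standard-time date in Bryvik Territory, 27 February 2020, is outside the daylight-saving period (1 March – 1 November), so Bryvik Territory is on standard time, UTC−03:30.
22:00 UTC − 3h30m = 18:30 Bryvik Territory.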